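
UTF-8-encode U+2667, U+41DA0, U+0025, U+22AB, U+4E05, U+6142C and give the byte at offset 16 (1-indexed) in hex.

1-indexed offset 16 is 0-indexed offset 15.
U+2667 → 3-byte form E2 99 A7 at offsets 0–2.
U+41DA0 → 4-byte form F1 81 B6 A0 at offsets 3–6.
U+0025 → 1-byte form 25 at offsets 7–7.
U+22AB → 3-byte form E2 8A AB at offsets 8–10.
U+4E05 → 3-byte form E4 B8 85 at offsets 11–13.
U+6142C → 4-byte form F1 A1 90 AC at offsets 14–17.
Offset 15 falls in char 6's range; it's byte 2 of F1 A1 90 AC = 0xA1.

0xA1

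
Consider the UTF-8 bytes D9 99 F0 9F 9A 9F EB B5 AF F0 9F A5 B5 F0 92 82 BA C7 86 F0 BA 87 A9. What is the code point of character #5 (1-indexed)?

U+120BA

Offset 0: leading byte 0xD9 = 11011001 → 2-byte char #1 = D9 99.
Offset 2: leading byte 0xF0 = 11110000 → 4-byte char #2 = F0 9F 9A 9F.
Offset 6: leading byte 0xEB = 11101011 → 3-byte char #3 = EB B5 AF.
Offset 9: leading byte 0xF0 = 11110000 → 4-byte char #4 = F0 9F A5 B5.
Offset 13: leading byte 0xF0 = 11110000 → 4-byte char #5 = F0 92 82 BA.
Leading byte 0xF0 = 11110000 matches 11110xxx → 4-byte sequence.
Byte 1: 0xF0 = 11110000, payload 000 (3 bits).
Byte 2: 0x92 = 10010010 (10xxxxxx ✓), payload 010010.
Byte 3: 0x82 = 10000010 (10xxxxxx ✓), payload 000010.
Byte 4: 0xBA = 10111010 (10xxxxxx ✓), payload 111010.
Concatenate: 000010010000010111010 = 0x120BA (21 bits → U+120BA).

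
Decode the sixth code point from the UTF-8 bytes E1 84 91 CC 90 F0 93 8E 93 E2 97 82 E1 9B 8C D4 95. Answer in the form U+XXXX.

U+0515

Offset 0: leading byte 0xE1 = 11100001 → 3-byte char #1 = E1 84 91.
Offset 3: leading byte 0xCC = 11001100 → 2-byte char #2 = CC 90.
Offset 5: leading byte 0xF0 = 11110000 → 4-byte char #3 = F0 93 8E 93.
Offset 9: leading byte 0xE2 = 11100010 → 3-byte char #4 = E2 97 82.
Offset 12: leading byte 0xE1 = 11100001 → 3-byte char #5 = E1 9B 8C.
Offset 15: leading byte 0xD4 = 11010100 → 2-byte char #6 = D4 95.
Leading byte 0xD4 = 11010100 matches 110xxxxx → 2-byte sequence.
Byte 1: 0xD4 = 11010100, payload 10100 (5 bits).
Byte 2: 0x95 = 10010101 (10xxxxxx ✓), payload 010101.
Concatenate: 10100010101 = 0x515 (11 bits → U+0515).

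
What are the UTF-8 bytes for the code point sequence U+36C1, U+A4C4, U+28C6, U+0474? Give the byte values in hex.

U+36C1: 3-byte form → E3 9B 81.
U+A4C4: 3-byte form → EA 93 84.
U+28C6: 3-byte form → E2 A3 86.
U+0474: 2-byte form → D1 B4.
Concatenated (11 bytes): E3 9B 81 EA 93 84 E2 A3 86 D1 B4.

E3 9B 81 EA 93 84 E2 A3 86 D1 B4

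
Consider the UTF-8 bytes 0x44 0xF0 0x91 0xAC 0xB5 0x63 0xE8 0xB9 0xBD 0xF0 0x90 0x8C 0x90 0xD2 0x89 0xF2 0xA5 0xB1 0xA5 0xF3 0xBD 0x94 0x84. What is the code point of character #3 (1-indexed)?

Offset 0: leading byte 0x44 = 01000100 → 1-byte char #1 = 44.
Offset 1: leading byte 0xF0 = 11110000 → 4-byte char #2 = F0 91 AC B5.
Offset 5: leading byte 0x63 = 01100011 → 1-byte char #3 = 63.
Leading byte 0x63 = 01100011 matches 0xxxxxxx → 1-byte sequence.
Byte 1: 0x63 = 01100011, payload 1100011 (7 bits).
Concatenate: 1100011 = 0x63 (7 bits → U+0063).

U+0063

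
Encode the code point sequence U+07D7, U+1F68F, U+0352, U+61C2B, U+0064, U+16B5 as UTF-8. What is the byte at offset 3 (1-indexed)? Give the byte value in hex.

0xF0

1-indexed offset 3 is 0-indexed offset 2.
U+07D7 → 2-byte form DF 97 at offsets 0–1.
U+1F68F → 4-byte form F0 9F 9A 8F at offsets 2–5.
Offset 2 falls in char 2's range; it's byte 1 of F0 9F 9A 8F = 0xF0.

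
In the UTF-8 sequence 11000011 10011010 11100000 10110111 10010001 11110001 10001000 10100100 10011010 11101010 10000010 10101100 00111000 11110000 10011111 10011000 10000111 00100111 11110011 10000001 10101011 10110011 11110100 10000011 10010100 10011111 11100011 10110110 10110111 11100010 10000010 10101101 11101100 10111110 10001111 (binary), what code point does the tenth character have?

U+3DB7

Offset 0: leading byte 0xC3 = 11000011 → 2-byte char #1 = C3 9A.
Offset 2: leading byte 0xE0 = 11100000 → 3-byte char #2 = E0 B7 91.
Offset 5: leading byte 0xF1 = 11110001 → 4-byte char #3 = F1 88 A4 9A.
Offset 9: leading byte 0xEA = 11101010 → 3-byte char #4 = EA 82 AC.
Offset 12: leading byte 0x38 = 00111000 → 1-byte char #5 = 38.
Offset 13: leading byte 0xF0 = 11110000 → 4-byte char #6 = F0 9F 98 87.
Offset 17: leading byte 0x27 = 00100111 → 1-byte char #7 = 27.
Offset 18: leading byte 0xF3 = 11110011 → 4-byte char #8 = F3 81 AB B3.
Offset 22: leading byte 0xF4 = 11110100 → 4-byte char #9 = F4 83 94 9F.
Offset 26: leading byte 0xE3 = 11100011 → 3-byte char #10 = E3 B6 B7.
Leading byte 0xE3 = 11100011 matches 1110xxxx → 3-byte sequence.
Byte 1: 0xE3 = 11100011, payload 0011 (4 bits).
Byte 2: 0xB6 = 10110110 (10xxxxxx ✓), payload 110110.
Byte 3: 0xB7 = 10110111 (10xxxxxx ✓), payload 110111.
Concatenate: 0011110110110111 = 0x3DB7 (16 bits → U+3DB7).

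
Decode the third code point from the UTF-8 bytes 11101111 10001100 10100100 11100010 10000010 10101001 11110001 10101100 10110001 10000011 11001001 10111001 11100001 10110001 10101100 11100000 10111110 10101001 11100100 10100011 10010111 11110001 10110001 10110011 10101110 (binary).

U+6CC43

Offset 0: leading byte 0xEF = 11101111 → 3-byte char #1 = EF 8C A4.
Offset 3: leading byte 0xE2 = 11100010 → 3-byte char #2 = E2 82 A9.
Offset 6: leading byte 0xF1 = 11110001 → 4-byte char #3 = F1 AC B1 83.
Leading byte 0xF1 = 11110001 matches 11110xxx → 4-byte sequence.
Byte 1: 0xF1 = 11110001, payload 001 (3 bits).
Byte 2: 0xAC = 10101100 (10xxxxxx ✓), payload 101100.
Byte 3: 0xB1 = 10110001 (10xxxxxx ✓), payload 110001.
Byte 4: 0x83 = 10000011 (10xxxxxx ✓), payload 000011.
Concatenate: 001101100110001000011 = 0x6CC43 (21 bits → U+6CC43).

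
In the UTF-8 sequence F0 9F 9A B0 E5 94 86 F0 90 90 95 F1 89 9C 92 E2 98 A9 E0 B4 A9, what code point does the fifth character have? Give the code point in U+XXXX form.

Offset 0: leading byte 0xF0 = 11110000 → 4-byte char #1 = F0 9F 9A B0.
Offset 4: leading byte 0xE5 = 11100101 → 3-byte char #2 = E5 94 86.
Offset 7: leading byte 0xF0 = 11110000 → 4-byte char #3 = F0 90 90 95.
Offset 11: leading byte 0xF1 = 11110001 → 4-byte char #4 = F1 89 9C 92.
Offset 15: leading byte 0xE2 = 11100010 → 3-byte char #5 = E2 98 A9.
Leading byte 0xE2 = 11100010 matches 1110xxxx → 3-byte sequence.
Byte 1: 0xE2 = 11100010, payload 0010 (4 bits).
Byte 2: 0x98 = 10011000 (10xxxxxx ✓), payload 011000.
Byte 3: 0xA9 = 10101001 (10xxxxxx ✓), payload 101001.
Concatenate: 0010011000101001 = 0x2629 (16 bits → U+2629).

U+2629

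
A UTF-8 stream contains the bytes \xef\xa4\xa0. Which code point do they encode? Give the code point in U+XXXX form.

U+F920

Leading byte 0xEF = 11101111 matches 1110xxxx → 3-byte sequence.
Byte 1: 0xEF = 11101111, payload 1111 (4 bits).
Byte 2: 0xA4 = 10100100 (10xxxxxx ✓), payload 100100.
Byte 3: 0xA0 = 10100000 (10xxxxxx ✓), payload 100000.
Concatenate: 1111100100100000 = 0xF920 (16 bits → U+F920).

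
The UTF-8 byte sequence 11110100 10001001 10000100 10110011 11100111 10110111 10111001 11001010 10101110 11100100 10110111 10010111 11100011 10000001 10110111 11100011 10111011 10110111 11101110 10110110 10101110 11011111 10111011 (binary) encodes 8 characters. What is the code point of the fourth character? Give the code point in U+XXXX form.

U+4DD7

Offset 0: leading byte 0xF4 = 11110100 → 4-byte char #1 = F4 89 84 B3.
Offset 4: leading byte 0xE7 = 11100111 → 3-byte char #2 = E7 B7 B9.
Offset 7: leading byte 0xCA = 11001010 → 2-byte char #3 = CA AE.
Offset 9: leading byte 0xE4 = 11100100 → 3-byte char #4 = E4 B7 97.
Leading byte 0xE4 = 11100100 matches 1110xxxx → 3-byte sequence.
Byte 1: 0xE4 = 11100100, payload 0100 (4 bits).
Byte 2: 0xB7 = 10110111 (10xxxxxx ✓), payload 110111.
Byte 3: 0x97 = 10010111 (10xxxxxx ✓), payload 010111.
Concatenate: 0100110111010111 = 0x4DD7 (16 bits → U+4DD7).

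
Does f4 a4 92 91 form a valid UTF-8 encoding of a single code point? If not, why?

invalid (encodes a value above U+10FFFF)

Leading byte 0xF4 = 11110100 → 4-byte form.
Payload = 0x124491, which exceeds U+10FFFF, the maximum Unicode code point. (Leading bytes F5–FF, or F4 followed by ≥ 0x90, are invalid.)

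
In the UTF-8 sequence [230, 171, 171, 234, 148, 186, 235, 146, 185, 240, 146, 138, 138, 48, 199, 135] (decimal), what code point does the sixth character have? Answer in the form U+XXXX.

Offset 0: leading byte 0xE6 = 11100110 → 3-byte char #1 = E6 AB AB.
Offset 3: leading byte 0xEA = 11101010 → 3-byte char #2 = EA 94 BA.
Offset 6: leading byte 0xEB = 11101011 → 3-byte char #3 = EB 92 B9.
Offset 9: leading byte 0xF0 = 11110000 → 4-byte char #4 = F0 92 8A 8A.
Offset 13: leading byte 0x30 = 00110000 → 1-byte char #5 = 30.
Offset 14: leading byte 0xC7 = 11000111 → 2-byte char #6 = C7 87.
Leading byte 0xC7 = 11000111 matches 110xxxxx → 2-byte sequence.
Byte 1: 0xC7 = 11000111, payload 00111 (5 bits).
Byte 2: 0x87 = 10000111 (10xxxxxx ✓), payload 000111.
Concatenate: 00111000111 = 0x1C7 (11 bits → U+01C7).

U+01C7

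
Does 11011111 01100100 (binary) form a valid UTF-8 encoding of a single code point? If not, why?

invalid (non-continuation byte where continuation expected)

Leading byte 0xDF = 11011111 → 2-byte form.
Byte 2 is 0x64 = 01100100, which is not 10xxxxxx — expected a continuation byte.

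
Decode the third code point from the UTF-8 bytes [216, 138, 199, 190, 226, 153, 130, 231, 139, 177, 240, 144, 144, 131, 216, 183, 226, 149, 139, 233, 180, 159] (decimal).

Offset 0: leading byte 0xD8 = 11011000 → 2-byte char #1 = D8 8A.
Offset 2: leading byte 0xC7 = 11000111 → 2-byte char #2 = C7 BE.
Offset 4: leading byte 0xE2 = 11100010 → 3-byte char #3 = E2 99 82.
Leading byte 0xE2 = 11100010 matches 1110xxxx → 3-byte sequence.
Byte 1: 0xE2 = 11100010, payload 0010 (4 bits).
Byte 2: 0x99 = 10011001 (10xxxxxx ✓), payload 011001.
Byte 3: 0x82 = 10000010 (10xxxxxx ✓), payload 000010.
Concatenate: 0010011001000010 = 0x2642 (16 bits → U+2642).

U+2642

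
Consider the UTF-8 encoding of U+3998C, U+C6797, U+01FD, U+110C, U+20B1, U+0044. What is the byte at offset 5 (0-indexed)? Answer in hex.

0x86

U+3998C → 4-byte form F0 B9 A6 8C at offsets 0–3.
U+C6797 → 4-byte form F3 86 9E 97 at offsets 4–7.
Offset 5 falls in char 2's range; it's byte 2 of F3 86 9E 97 = 0x86.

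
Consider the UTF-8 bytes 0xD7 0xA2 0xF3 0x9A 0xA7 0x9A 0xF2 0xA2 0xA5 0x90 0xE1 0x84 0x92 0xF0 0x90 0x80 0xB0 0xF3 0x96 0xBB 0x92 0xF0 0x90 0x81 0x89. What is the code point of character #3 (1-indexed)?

U+A2950

Offset 0: leading byte 0xD7 = 11010111 → 2-byte char #1 = D7 A2.
Offset 2: leading byte 0xF3 = 11110011 → 4-byte char #2 = F3 9A A7 9A.
Offset 6: leading byte 0xF2 = 11110010 → 4-byte char #3 = F2 A2 A5 90.
Leading byte 0xF2 = 11110010 matches 11110xxx → 4-byte sequence.
Byte 1: 0xF2 = 11110010, payload 010 (3 bits).
Byte 2: 0xA2 = 10100010 (10xxxxxx ✓), payload 100010.
Byte 3: 0xA5 = 10100101 (10xxxxxx ✓), payload 100101.
Byte 4: 0x90 = 10010000 (10xxxxxx ✓), payload 010000.
Concatenate: 010100010100101010000 = 0xA2950 (21 bits → U+A2950).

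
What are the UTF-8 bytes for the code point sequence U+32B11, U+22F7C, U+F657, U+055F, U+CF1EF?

F0 B2 AC 91 F0 A2 BD BC EF 99 97 D5 9F F3 8F 87 AF

U+32B11: 4-byte form → F0 B2 AC 91.
U+22F7C: 4-byte form → F0 A2 BD BC.
U+F657: 3-byte form → EF 99 97.
U+055F: 2-byte form → D5 9F.
U+CF1EF: 4-byte form → F3 8F 87 AF.
Concatenated (17 bytes): F0 B2 AC 91 F0 A2 BD BC EF 99 97 D5 9F F3 8F 87 AF.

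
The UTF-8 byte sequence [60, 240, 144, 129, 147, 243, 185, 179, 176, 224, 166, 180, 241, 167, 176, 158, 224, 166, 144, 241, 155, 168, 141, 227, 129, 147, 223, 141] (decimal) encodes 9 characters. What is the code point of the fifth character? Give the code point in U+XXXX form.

U+67C1E

Offset 0: leading byte 0x3C = 00111100 → 1-byte char #1 = 3C.
Offset 1: leading byte 0xF0 = 11110000 → 4-byte char #2 = F0 90 81 93.
Offset 5: leading byte 0xF3 = 11110011 → 4-byte char #3 = F3 B9 B3 B0.
Offset 9: leading byte 0xE0 = 11100000 → 3-byte char #4 = E0 A6 B4.
Offset 12: leading byte 0xF1 = 11110001 → 4-byte char #5 = F1 A7 B0 9E.
Leading byte 0xF1 = 11110001 matches 11110xxx → 4-byte sequence.
Byte 1: 0xF1 = 11110001, payload 001 (3 bits).
Byte 2: 0xA7 = 10100111 (10xxxxxx ✓), payload 100111.
Byte 3: 0xB0 = 10110000 (10xxxxxx ✓), payload 110000.
Byte 4: 0x9E = 10011110 (10xxxxxx ✓), payload 011110.
Concatenate: 001100111110000011110 = 0x67C1E (21 bits → U+67C1E).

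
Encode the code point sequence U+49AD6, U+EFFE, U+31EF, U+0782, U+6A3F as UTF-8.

F1 89 AB 96 EE BF BE E3 87 AF DE 82 E6 A8 BF

U+49AD6: 4-byte form → F1 89 AB 96.
U+EFFE: 3-byte form → EE BF BE.
U+31EF: 3-byte form → E3 87 AF.
U+0782: 2-byte form → DE 82.
U+6A3F: 3-byte form → E6 A8 BF.
Concatenated (15 bytes): F1 89 AB 96 EE BF BE E3 87 AF DE 82 E6 A8 BF.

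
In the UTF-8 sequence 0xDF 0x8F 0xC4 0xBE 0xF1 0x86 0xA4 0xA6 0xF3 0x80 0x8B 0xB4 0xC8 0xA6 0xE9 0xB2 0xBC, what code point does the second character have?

Offset 0: leading byte 0xDF = 11011111 → 2-byte char #1 = DF 8F.
Offset 2: leading byte 0xC4 = 11000100 → 2-byte char #2 = C4 BE.
Leading byte 0xC4 = 11000100 matches 110xxxxx → 2-byte sequence.
Byte 1: 0xC4 = 11000100, payload 00100 (5 bits).
Byte 2: 0xBE = 10111110 (10xxxxxx ✓), payload 111110.
Concatenate: 00100111110 = 0x13E (11 bits → U+013E).

U+013E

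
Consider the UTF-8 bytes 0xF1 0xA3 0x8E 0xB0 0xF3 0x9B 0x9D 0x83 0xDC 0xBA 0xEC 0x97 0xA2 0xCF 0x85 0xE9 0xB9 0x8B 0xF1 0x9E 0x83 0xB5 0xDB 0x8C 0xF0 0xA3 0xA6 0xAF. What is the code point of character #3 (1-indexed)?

U+073A

Offset 0: leading byte 0xF1 = 11110001 → 4-byte char #1 = F1 A3 8E B0.
Offset 4: leading byte 0xF3 = 11110011 → 4-byte char #2 = F3 9B 9D 83.
Offset 8: leading byte 0xDC = 11011100 → 2-byte char #3 = DC BA.
Leading byte 0xDC = 11011100 matches 110xxxxx → 2-byte sequence.
Byte 1: 0xDC = 11011100, payload 11100 (5 bits).
Byte 2: 0xBA = 10111010 (10xxxxxx ✓), payload 111010.
Concatenate: 11100111010 = 0x73A (11 bits → U+073A).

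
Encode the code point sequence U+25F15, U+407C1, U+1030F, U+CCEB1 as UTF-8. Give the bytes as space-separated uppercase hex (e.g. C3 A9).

U+25F15: 4-byte form → F0 A5 BC 95.
U+407C1: 4-byte form → F1 80 9F 81.
U+1030F: 4-byte form → F0 90 8C 8F.
U+CCEB1: 4-byte form → F3 8C BA B1.
Concatenated (16 bytes): F0 A5 BC 95 F1 80 9F 81 F0 90 8C 8F F3 8C BA B1.

F0 A5 BC 95 F1 80 9F 81 F0 90 8C 8F F3 8C BA B1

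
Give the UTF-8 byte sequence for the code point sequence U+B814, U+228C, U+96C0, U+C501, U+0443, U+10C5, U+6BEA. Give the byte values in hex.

U+B814: 3-byte form → EB A0 94.
U+228C: 3-byte form → E2 8A 8C.
U+96C0: 3-byte form → E9 9B 80.
U+C501: 3-byte form → EC 94 81.
U+0443: 2-byte form → D1 83.
U+10C5: 3-byte form → E1 83 85.
U+6BEA: 3-byte form → E6 AF AA.
Concatenated (20 bytes): EB A0 94 E2 8A 8C E9 9B 80 EC 94 81 D1 83 E1 83 85 E6 AF AA.

EB A0 94 E2 8A 8C E9 9B 80 EC 94 81 D1 83 E1 83 85 E6 AF AA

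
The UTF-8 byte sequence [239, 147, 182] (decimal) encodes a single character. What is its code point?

Leading byte 0xEF = 11101111 matches 1110xxxx → 3-byte sequence.
Byte 1: 0xEF = 11101111, payload 1111 (4 bits).
Byte 2: 0x93 = 10010011 (10xxxxxx ✓), payload 010011.
Byte 3: 0xB6 = 10110110 (10xxxxxx ✓), payload 110110.
Concatenate: 1111010011110110 = 0xF4F6 (16 bits → U+F4F6).

U+F4F6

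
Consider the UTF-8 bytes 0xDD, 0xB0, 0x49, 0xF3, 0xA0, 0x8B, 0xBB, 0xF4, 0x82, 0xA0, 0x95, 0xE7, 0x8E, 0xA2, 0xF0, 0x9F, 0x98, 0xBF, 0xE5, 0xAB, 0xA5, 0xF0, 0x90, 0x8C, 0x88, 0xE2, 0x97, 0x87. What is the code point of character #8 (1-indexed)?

U+10308

Offset 0: leading byte 0xDD = 11011101 → 2-byte char #1 = DD B0.
Offset 2: leading byte 0x49 = 01001001 → 1-byte char #2 = 49.
Offset 3: leading byte 0xF3 = 11110011 → 4-byte char #3 = F3 A0 8B BB.
Offset 7: leading byte 0xF4 = 11110100 → 4-byte char #4 = F4 82 A0 95.
Offset 11: leading byte 0xE7 = 11100111 → 3-byte char #5 = E7 8E A2.
Offset 14: leading byte 0xF0 = 11110000 → 4-byte char #6 = F0 9F 98 BF.
Offset 18: leading byte 0xE5 = 11100101 → 3-byte char #7 = E5 AB A5.
Offset 21: leading byte 0xF0 = 11110000 → 4-byte char #8 = F0 90 8C 88.
Leading byte 0xF0 = 11110000 matches 11110xxx → 4-byte sequence.
Byte 1: 0xF0 = 11110000, payload 000 (3 bits).
Byte 2: 0x90 = 10010000 (10xxxxxx ✓), payload 010000.
Byte 3: 0x8C = 10001100 (10xxxxxx ✓), payload 001100.
Byte 4: 0x88 = 10001000 (10xxxxxx ✓), payload 001000.
Concatenate: 000010000001100001000 = 0x10308 (21 bits → U+10308).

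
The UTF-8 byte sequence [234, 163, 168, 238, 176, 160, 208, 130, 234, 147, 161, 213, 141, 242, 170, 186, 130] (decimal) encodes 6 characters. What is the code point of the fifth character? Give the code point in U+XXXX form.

Offset 0: leading byte 0xEA = 11101010 → 3-byte char #1 = EA A3 A8.
Offset 3: leading byte 0xEE = 11101110 → 3-byte char #2 = EE B0 A0.
Offset 6: leading byte 0xD0 = 11010000 → 2-byte char #3 = D0 82.
Offset 8: leading byte 0xEA = 11101010 → 3-byte char #4 = EA 93 A1.
Offset 11: leading byte 0xD5 = 11010101 → 2-byte char #5 = D5 8D.
Leading byte 0xD5 = 11010101 matches 110xxxxx → 2-byte sequence.
Byte 1: 0xD5 = 11010101, payload 10101 (5 bits).
Byte 2: 0x8D = 10001101 (10xxxxxx ✓), payload 001101.
Concatenate: 10101001101 = 0x54D (11 bits → U+054D).

U+054D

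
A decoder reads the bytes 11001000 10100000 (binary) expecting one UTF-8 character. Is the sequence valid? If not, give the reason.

Leading byte 0xC8 = 11001000 → 2-byte form.
Continuation bytes 0xA0=10100000 all match 10xxxxxx.
Decoded value 0x220 is ≥ 0x80 (shortest form) and not a surrogate.

valid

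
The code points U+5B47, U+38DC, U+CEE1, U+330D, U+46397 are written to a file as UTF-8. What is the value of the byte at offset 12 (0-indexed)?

0xF1

U+5B47 → 3-byte form E5 AD 87 at offsets 0–2.
U+38DC → 3-byte form E3 A3 9C at offsets 3–5.
U+CEE1 → 3-byte form EC BB A1 at offsets 6–8.
U+330D → 3-byte form E3 8C 8D at offsets 9–11.
U+46397 → 4-byte form F1 86 8E 97 at offsets 12–15.
Offset 12 falls in char 5's range; it's byte 1 of F1 86 8E 97 = 0xF1.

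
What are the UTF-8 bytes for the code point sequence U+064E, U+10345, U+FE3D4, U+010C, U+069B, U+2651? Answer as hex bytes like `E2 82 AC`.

U+064E: 2-byte form → D9 8E.
U+10345: 4-byte form → F0 90 8D 85.
U+FE3D4: 4-byte form → F3 BE 8F 94.
U+010C: 2-byte form → C4 8C.
U+069B: 2-byte form → DA 9B.
U+2651: 3-byte form → E2 99 91.
Concatenated (17 bytes): D9 8E F0 90 8D 85 F3 BE 8F 94 C4 8C DA 9B E2 99 91.

D9 8E F0 90 8D 85 F3 BE 8F 94 C4 8C DA 9B E2 99 91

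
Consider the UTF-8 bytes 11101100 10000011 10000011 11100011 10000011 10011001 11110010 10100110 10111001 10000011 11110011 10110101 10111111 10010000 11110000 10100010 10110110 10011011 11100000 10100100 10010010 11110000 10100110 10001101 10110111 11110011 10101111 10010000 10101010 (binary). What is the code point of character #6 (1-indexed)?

U+0912

Offset 0: leading byte 0xEC = 11101100 → 3-byte char #1 = EC 83 83.
Offset 3: leading byte 0xE3 = 11100011 → 3-byte char #2 = E3 83 99.
Offset 6: leading byte 0xF2 = 11110010 → 4-byte char #3 = F2 A6 B9 83.
Offset 10: leading byte 0xF3 = 11110011 → 4-byte char #4 = F3 B5 BF 90.
Offset 14: leading byte 0xF0 = 11110000 → 4-byte char #5 = F0 A2 B6 9B.
Offset 18: leading byte 0xE0 = 11100000 → 3-byte char #6 = E0 A4 92.
Leading byte 0xE0 = 11100000 matches 1110xxxx → 3-byte sequence.
Byte 1: 0xE0 = 11100000, payload 0000 (4 bits).
Byte 2: 0xA4 = 10100100 (10xxxxxx ✓), payload 100100.
Byte 3: 0x92 = 10010010 (10xxxxxx ✓), payload 010010.
Concatenate: 0000100100010010 = 0x912 (16 bits → U+0912).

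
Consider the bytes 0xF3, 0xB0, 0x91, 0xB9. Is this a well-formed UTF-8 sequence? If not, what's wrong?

Leading byte 0xF3 = 11110011 → 4-byte form.
Continuation bytes 0xB0=10110000, 0x91=10010001, 0xB9=10111001 all match 10xxxxxx.
Decoded value 0xF0479 is ≥ 0x10000 (shortest form) and not a surrogate.

valid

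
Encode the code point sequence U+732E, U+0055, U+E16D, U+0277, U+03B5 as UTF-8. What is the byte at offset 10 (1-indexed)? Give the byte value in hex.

0xCE

1-indexed offset 10 is 0-indexed offset 9.
U+732E → 3-byte form E7 8C AE at offsets 0–2.
U+0055 → 1-byte form 55 at offsets 3–3.
U+E16D → 3-byte form EE 85 AD at offsets 4–6.
U+0277 → 2-byte form C9 B7 at offsets 7–8.
U+03B5 → 2-byte form CE B5 at offsets 9–10.
Offset 9 falls in char 5's range; it's byte 1 of CE B5 = 0xCE.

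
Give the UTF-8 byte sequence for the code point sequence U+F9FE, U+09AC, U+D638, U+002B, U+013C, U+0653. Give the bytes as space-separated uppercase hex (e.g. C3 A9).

EF A7 BE E0 A6 AC ED 98 B8 2B C4 BC D9 93

U+F9FE: 3-byte form → EF A7 BE.
U+09AC: 3-byte form → E0 A6 AC.
U+D638: 3-byte form → ED 98 B8.
U+002B: 1-byte form → 2B.
U+013C: 2-byte form → C4 BC.
U+0653: 2-byte form → D9 93.
Concatenated (14 bytes): EF A7 BE E0 A6 AC ED 98 B8 2B C4 BC D9 93.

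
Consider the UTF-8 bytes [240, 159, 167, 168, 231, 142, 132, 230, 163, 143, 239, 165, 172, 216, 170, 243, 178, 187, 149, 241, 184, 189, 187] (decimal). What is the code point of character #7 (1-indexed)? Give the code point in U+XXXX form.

Offset 0: leading byte 0xF0 = 11110000 → 4-byte char #1 = F0 9F A7 A8.
Offset 4: leading byte 0xE7 = 11100111 → 3-byte char #2 = E7 8E 84.
Offset 7: leading byte 0xE6 = 11100110 → 3-byte char #3 = E6 A3 8F.
Offset 10: leading byte 0xEF = 11101111 → 3-byte char #4 = EF A5 AC.
Offset 13: leading byte 0xD8 = 11011000 → 2-byte char #5 = D8 AA.
Offset 15: leading byte 0xF3 = 11110011 → 4-byte char #6 = F3 B2 BB 95.
Offset 19: leading byte 0xF1 = 11110001 → 4-byte char #7 = F1 B8 BD BB.
Leading byte 0xF1 = 11110001 matches 11110xxx → 4-byte sequence.
Byte 1: 0xF1 = 11110001, payload 001 (3 bits).
Byte 2: 0xB8 = 10111000 (10xxxxxx ✓), payload 111000.
Byte 3: 0xBD = 10111101 (10xxxxxx ✓), payload 111101.
Byte 4: 0xBB = 10111011 (10xxxxxx ✓), payload 111011.
Concatenate: 001111000111101111011 = 0x78F7B (21 bits → U+78F7B).

U+78F7B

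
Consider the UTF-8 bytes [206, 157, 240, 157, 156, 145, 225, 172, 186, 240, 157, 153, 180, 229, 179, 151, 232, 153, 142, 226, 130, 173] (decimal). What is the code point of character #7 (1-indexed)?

Offset 0: leading byte 0xCE = 11001110 → 2-byte char #1 = CE 9D.
Offset 2: leading byte 0xF0 = 11110000 → 4-byte char #2 = F0 9D 9C 91.
Offset 6: leading byte 0xE1 = 11100001 → 3-byte char #3 = E1 AC BA.
Offset 9: leading byte 0xF0 = 11110000 → 4-byte char #4 = F0 9D 99 B4.
Offset 13: leading byte 0xE5 = 11100101 → 3-byte char #5 = E5 B3 97.
Offset 16: leading byte 0xE8 = 11101000 → 3-byte char #6 = E8 99 8E.
Offset 19: leading byte 0xE2 = 11100010 → 3-byte char #7 = E2 82 AD.
Leading byte 0xE2 = 11100010 matches 1110xxxx → 3-byte sequence.
Byte 1: 0xE2 = 11100010, payload 0010 (4 bits).
Byte 2: 0x82 = 10000010 (10xxxxxx ✓), payload 000010.
Byte 3: 0xAD = 10101101 (10xxxxxx ✓), payload 101101.
Concatenate: 0010000010101101 = 0x20AD (16 bits → U+20AD).

U+20AD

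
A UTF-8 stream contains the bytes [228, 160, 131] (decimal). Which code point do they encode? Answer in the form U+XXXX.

U+4803

Leading byte 0xE4 = 11100100 matches 1110xxxx → 3-byte sequence.
Byte 1: 0xE4 = 11100100, payload 0100 (4 bits).
Byte 2: 0xA0 = 10100000 (10xxxxxx ✓), payload 100000.
Byte 3: 0x83 = 10000011 (10xxxxxx ✓), payload 000011.
Concatenate: 0100100000000011 = 0x4803 (16 bits → U+4803).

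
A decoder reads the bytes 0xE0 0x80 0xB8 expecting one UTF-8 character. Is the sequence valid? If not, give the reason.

invalid (overlong encoding)

Leading byte 0xE0 = 11100000 → 3-byte form.
Continuation bytes all match 10xxxxxx. Payload decodes to 0x38.
But 0x38 < 0x800, the minimum for a 3-byte sequence — this is an overlong encoding.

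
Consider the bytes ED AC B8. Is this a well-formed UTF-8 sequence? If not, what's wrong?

Structurally a 3-byte sequence; payload = 0xDB38.
But 0xDB38 is in U+D800–U+DFFF, the surrogate range. Surrogates are not Unicode scalar values and are forbidden in UTF-8.

invalid (encodes a surrogate (U+D800–U+DFFF))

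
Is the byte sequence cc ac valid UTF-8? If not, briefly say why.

Leading byte 0xCC = 11001100 → 2-byte form.
Continuation bytes 0xAC=10101100 all match 10xxxxxx.
Decoded value 0x32C is ≥ 0x80 (shortest form) and not a surrogate.

valid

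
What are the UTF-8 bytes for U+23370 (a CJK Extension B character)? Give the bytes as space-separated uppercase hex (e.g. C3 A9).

F0 A3 8D B0

U+23370 = 0x23370 = 144240 decimal. In range U+10000–U+10FFFF → 4-byte form: 11110xxx 10xxxxxx 10xxxxxx 10xxxxxx.
Binary (21 bits): 000100011001101110000.
Split 3+6+6+6: 000 | 100011 | 001101 | 110000.
Byte 1: 11110000 = 0xF0.
Byte 2: 10100011 = 0xA3.
Byte 3: 10001101 = 0x8D.
Byte 4: 10110000 = 0xB0.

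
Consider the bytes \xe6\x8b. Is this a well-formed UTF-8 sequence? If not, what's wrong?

Leading byte 0xE6 = 11100110 → 3-byte form, but only 2 bytes are present.

invalid (sequence truncated)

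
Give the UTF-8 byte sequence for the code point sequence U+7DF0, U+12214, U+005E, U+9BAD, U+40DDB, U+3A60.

E7 B7 B0 F0 92 88 94 5E E9 AE AD F1 80 B7 9B E3 A9 A0

U+7DF0: 3-byte form → E7 B7 B0.
U+12214: 4-byte form → F0 92 88 94.
U+005E: 1-byte form → 5E.
U+9BAD: 3-byte form → E9 AE AD.
U+40DDB: 4-byte form → F1 80 B7 9B.
U+3A60: 3-byte form → E3 A9 A0.
Concatenated (18 bytes): E7 B7 B0 F0 92 88 94 5E E9 AE AD F1 80 B7 9B E3 A9 A0.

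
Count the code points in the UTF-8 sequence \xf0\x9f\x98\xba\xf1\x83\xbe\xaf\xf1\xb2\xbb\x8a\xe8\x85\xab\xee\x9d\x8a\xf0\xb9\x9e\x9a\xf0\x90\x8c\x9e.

Byte at offset 0: 0xF0 = 11110000 → 4-byte char (#1). Advance 4.
Byte at offset 4: 0xF1 = 11110001 → 4-byte char (#2). Advance 4.
Byte at offset 8: 0xF1 = 11110001 → 4-byte char (#3). Advance 4.
Byte at offset 12: 0xE8 = 11101000 → 3-byte char (#4). Advance 3.
Byte at offset 15: 0xEE = 11101110 → 3-byte char (#5). Advance 3.
Byte at offset 18: 0xF0 = 11110000 → 4-byte char (#6). Advance 4.
Byte at offset 22: 0xF0 = 11110000 → 4-byte char (#7). Advance 4.
Reached end at offset 26 after 7 code points.

7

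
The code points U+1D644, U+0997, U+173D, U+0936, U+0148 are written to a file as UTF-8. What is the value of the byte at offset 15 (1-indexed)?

0x88

1-indexed offset 15 is 0-indexed offset 14.
U+1D644 → 4-byte form F0 9D 99 84 at offsets 0–3.
U+0997 → 3-byte form E0 A6 97 at offsets 4–6.
U+173D → 3-byte form E1 9C BD at offsets 7–9.
U+0936 → 3-byte form E0 A4 B6 at offsets 10–12.
U+0148 → 2-byte form C5 88 at offsets 13–14.
Offset 14 falls in char 5's range; it's byte 2 of C5 88 = 0x88.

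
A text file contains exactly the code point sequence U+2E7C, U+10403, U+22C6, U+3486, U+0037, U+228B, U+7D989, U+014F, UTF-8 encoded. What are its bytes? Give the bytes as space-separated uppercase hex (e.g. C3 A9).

U+2E7C: 3-byte form → E2 B9 BC.
U+10403: 4-byte form → F0 90 90 83.
U+22C6: 3-byte form → E2 8B 86.
U+3486: 3-byte form → E3 92 86.
U+0037: 1-byte form → 37.
U+228B: 3-byte form → E2 8A 8B.
U+7D989: 4-byte form → F1 BD A6 89.
U+014F: 2-byte form → C5 8F.
Concatenated (23 bytes): E2 B9 BC F0 90 90 83 E2 8B 86 E3 92 86 37 E2 8A 8B F1 BD A6 89 C5 8F.

E2 B9 BC F0 90 90 83 E2 8B 86 E3 92 86 37 E2 8A 8B F1 BD A6 89 C5 8F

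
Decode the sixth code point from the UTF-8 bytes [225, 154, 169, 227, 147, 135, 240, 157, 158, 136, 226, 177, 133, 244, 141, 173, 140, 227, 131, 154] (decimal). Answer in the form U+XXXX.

Offset 0: leading byte 0xE1 = 11100001 → 3-byte char #1 = E1 9A A9.
Offset 3: leading byte 0xE3 = 11100011 → 3-byte char #2 = E3 93 87.
Offset 6: leading byte 0xF0 = 11110000 → 4-byte char #3 = F0 9D 9E 88.
Offset 10: leading byte 0xE2 = 11100010 → 3-byte char #4 = E2 B1 85.
Offset 13: leading byte 0xF4 = 11110100 → 4-byte char #5 = F4 8D AD 8C.
Offset 17: leading byte 0xE3 = 11100011 → 3-byte char #6 = E3 83 9A.
Leading byte 0xE3 = 11100011 matches 1110xxxx → 3-byte sequence.
Byte 1: 0xE3 = 11100011, payload 0011 (4 bits).
Byte 2: 0x83 = 10000011 (10xxxxxx ✓), payload 000011.
Byte 3: 0x9A = 10011010 (10xxxxxx ✓), payload 011010.
Concatenate: 0011000011011010 = 0x30DA (16 bits → U+30DA).

U+30DA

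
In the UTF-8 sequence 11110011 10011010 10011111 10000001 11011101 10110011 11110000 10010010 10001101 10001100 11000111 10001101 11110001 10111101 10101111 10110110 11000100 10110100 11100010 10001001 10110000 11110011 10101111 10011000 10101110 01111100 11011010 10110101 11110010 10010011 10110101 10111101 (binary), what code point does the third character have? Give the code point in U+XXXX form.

Offset 0: leading byte 0xF3 = 11110011 → 4-byte char #1 = F3 9A 9F 81.
Offset 4: leading byte 0xDD = 11011101 → 2-byte char #2 = DD B3.
Offset 6: leading byte 0xF0 = 11110000 → 4-byte char #3 = F0 92 8D 8C.
Leading byte 0xF0 = 11110000 matches 11110xxx → 4-byte sequence.
Byte 1: 0xF0 = 11110000, payload 000 (3 bits).
Byte 2: 0x92 = 10010010 (10xxxxxx ✓), payload 010010.
Byte 3: 0x8D = 10001101 (10xxxxxx ✓), payload 001101.
Byte 4: 0x8C = 10001100 (10xxxxxx ✓), payload 001100.
Concatenate: 000010010001101001100 = 0x1234C (21 bits → U+1234C).

U+1234C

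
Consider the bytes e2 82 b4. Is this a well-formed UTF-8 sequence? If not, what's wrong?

Leading byte 0xE2 = 11100010 → 3-byte form.
Continuation bytes 0x82=10000010, 0xB4=10110100 all match 10xxxxxx.
Decoded value 0x20B4 is ≥ 0x800 (shortest form) and not a surrogate.

valid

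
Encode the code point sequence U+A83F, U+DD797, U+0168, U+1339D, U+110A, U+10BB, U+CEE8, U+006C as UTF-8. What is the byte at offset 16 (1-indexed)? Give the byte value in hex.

1-indexed offset 16 is 0-indexed offset 15.
U+A83F → 3-byte form EA A0 BF at offsets 0–2.
U+DD797 → 4-byte form F3 9D 9E 97 at offsets 3–6.
U+0168 → 2-byte form C5 A8 at offsets 7–8.
U+1339D → 4-byte form F0 93 8E 9D at offsets 9–12.
U+110A → 3-byte form E1 84 8A at offsets 13–15.
Offset 15 falls in char 5's range; it's byte 3 of E1 84 8A = 0x8A.

0x8A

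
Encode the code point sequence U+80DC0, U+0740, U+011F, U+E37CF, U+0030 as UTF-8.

U+80DC0: 4-byte form → F2 80 B7 80.
U+0740: 2-byte form → DD 80.
U+011F: 2-byte form → C4 9F.
U+E37CF: 4-byte form → F3 A3 9F 8F.
U+0030: 1-byte form → 30.
Concatenated (13 bytes): F2 80 B7 80 DD 80 C4 9F F3 A3 9F 8F 30.

F2 80 B7 80 DD 80 C4 9F F3 A3 9F 8F 30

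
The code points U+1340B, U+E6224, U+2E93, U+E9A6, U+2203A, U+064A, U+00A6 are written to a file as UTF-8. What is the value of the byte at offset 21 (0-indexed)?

0xA6

U+1340B → 4-byte form F0 93 90 8B at offsets 0–3.
U+E6224 → 4-byte form F3 A6 88 A4 at offsets 4–7.
U+2E93 → 3-byte form E2 BA 93 at offsets 8–10.
U+E9A6 → 3-byte form EE A6 A6 at offsets 11–13.
U+2203A → 4-byte form F0 A2 80 BA at offsets 14–17.
U+064A → 2-byte form D9 8A at offsets 18–19.
U+00A6 → 2-byte form C2 A6 at offsets 20–21.
Offset 21 falls in char 7's range; it's byte 2 of C2 A6 = 0xA6.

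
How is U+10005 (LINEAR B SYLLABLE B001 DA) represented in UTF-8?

F0 90 80 85

U+10005 = 0x10005 = 65541 decimal. In range U+10000–U+10FFFF → 4-byte form: 11110xxx 10xxxxxx 10xxxxxx 10xxxxxx.
Binary (21 bits): 000010000000000000101.
Split 3+6+6+6: 000 | 010000 | 000000 | 000101.
Byte 1: 11110000 = 0xF0.
Byte 2: 10010000 = 0x90.
Byte 3: 10000000 = 0x80.
Byte 4: 10000101 = 0x85.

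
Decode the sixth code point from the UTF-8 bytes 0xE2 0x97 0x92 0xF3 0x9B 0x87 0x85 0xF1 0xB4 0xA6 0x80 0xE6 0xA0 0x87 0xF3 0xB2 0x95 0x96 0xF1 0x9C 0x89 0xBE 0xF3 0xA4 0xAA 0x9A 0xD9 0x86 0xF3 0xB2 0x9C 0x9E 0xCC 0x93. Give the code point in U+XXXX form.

Offset 0: leading byte 0xE2 = 11100010 → 3-byte char #1 = E2 97 92.
Offset 3: leading byte 0xF3 = 11110011 → 4-byte char #2 = F3 9B 87 85.
Offset 7: leading byte 0xF1 = 11110001 → 4-byte char #3 = F1 B4 A6 80.
Offset 11: leading byte 0xE6 = 11100110 → 3-byte char #4 = E6 A0 87.
Offset 14: leading byte 0xF3 = 11110011 → 4-byte char #5 = F3 B2 95 96.
Offset 18: leading byte 0xF1 = 11110001 → 4-byte char #6 = F1 9C 89 BE.
Leading byte 0xF1 = 11110001 matches 11110xxx → 4-byte sequence.
Byte 1: 0xF1 = 11110001, payload 001 (3 bits).
Byte 2: 0x9C = 10011100 (10xxxxxx ✓), payload 011100.
Byte 3: 0x89 = 10001001 (10xxxxxx ✓), payload 001001.
Byte 4: 0xBE = 10111110 (10xxxxxx ✓), payload 111110.
Concatenate: 001011100001001111110 = 0x5C27E (21 bits → U+5C27E).

U+5C27E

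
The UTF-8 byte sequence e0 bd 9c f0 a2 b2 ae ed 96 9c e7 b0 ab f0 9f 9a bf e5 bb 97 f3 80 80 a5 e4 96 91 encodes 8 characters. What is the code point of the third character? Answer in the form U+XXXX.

Offset 0: leading byte 0xE0 = 11100000 → 3-byte char #1 = E0 BD 9C.
Offset 3: leading byte 0xF0 = 11110000 → 4-byte char #2 = F0 A2 B2 AE.
Offset 7: leading byte 0xED = 11101101 → 3-byte char #3 = ED 96 9C.
Leading byte 0xED = 11101101 matches 1110xxxx → 3-byte sequence.
Byte 1: 0xED = 11101101, payload 1101 (4 bits).
Byte 2: 0x96 = 10010110 (10xxxxxx ✓), payload 010110.
Byte 3: 0x9C = 10011100 (10xxxxxx ✓), payload 011100.
Concatenate: 1101010110011100 = 0xD59C (16 bits → U+D59C).

U+D59C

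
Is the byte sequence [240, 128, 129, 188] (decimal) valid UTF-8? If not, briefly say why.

Leading byte 0xF0 = 11110000 → 4-byte form.
Continuation bytes all match 10xxxxxx. Payload decodes to 0x7C.
But 0x7C < 0x10000, the minimum for a 4-byte sequence — this is an overlong encoding.

invalid (overlong encoding)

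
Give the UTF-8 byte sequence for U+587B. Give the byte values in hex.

E5 A1 BB

U+587B = 0x587B = 22651 decimal. In range U+0800–U+FFFF → 3-byte form: 1110xxxx 10xxxxxx 10xxxxxx.
Binary (16 bits): 0101100001111011.
Split 4+6+6: 0101 | 100001 | 111011.
Byte 1: 11100101 = 0xE5.
Byte 2: 10100001 = 0xA1.
Byte 3: 10111011 = 0xBB.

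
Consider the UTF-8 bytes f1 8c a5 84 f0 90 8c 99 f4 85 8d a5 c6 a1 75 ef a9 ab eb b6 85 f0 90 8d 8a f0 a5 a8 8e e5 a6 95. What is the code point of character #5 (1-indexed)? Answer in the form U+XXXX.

U+0075

Offset 0: leading byte 0xF1 = 11110001 → 4-byte char #1 = F1 8C A5 84.
Offset 4: leading byte 0xF0 = 11110000 → 4-byte char #2 = F0 90 8C 99.
Offset 8: leading byte 0xF4 = 11110100 → 4-byte char #3 = F4 85 8D A5.
Offset 12: leading byte 0xC6 = 11000110 → 2-byte char #4 = C6 A1.
Offset 14: leading byte 0x75 = 01110101 → 1-byte char #5 = 75.
Leading byte 0x75 = 01110101 matches 0xxxxxxx → 1-byte sequence.
Byte 1: 0x75 = 01110101, payload 1110101 (7 bits).
Concatenate: 1110101 = 0x75 (7 bits → U+0075).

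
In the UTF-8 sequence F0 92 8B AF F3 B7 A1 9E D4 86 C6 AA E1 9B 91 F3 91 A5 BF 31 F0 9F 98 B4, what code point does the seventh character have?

U+0031

Offset 0: leading byte 0xF0 = 11110000 → 4-byte char #1 = F0 92 8B AF.
Offset 4: leading byte 0xF3 = 11110011 → 4-byte char #2 = F3 B7 A1 9E.
Offset 8: leading byte 0xD4 = 11010100 → 2-byte char #3 = D4 86.
Offset 10: leading byte 0xC6 = 11000110 → 2-byte char #4 = C6 AA.
Offset 12: leading byte 0xE1 = 11100001 → 3-byte char #5 = E1 9B 91.
Offset 15: leading byte 0xF3 = 11110011 → 4-byte char #6 = F3 91 A5 BF.
Offset 19: leading byte 0x31 = 00110001 → 1-byte char #7 = 31.
Leading byte 0x31 = 00110001 matches 0xxxxxxx → 1-byte sequence.
Byte 1: 0x31 = 00110001, payload 0110001 (7 bits).
Concatenate: 0110001 = 0x31 (7 bits → U+0031).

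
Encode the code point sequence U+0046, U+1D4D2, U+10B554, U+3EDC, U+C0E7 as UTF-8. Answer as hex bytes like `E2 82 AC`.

46 F0 9D 93 92 F4 8B 95 94 E3 BB 9C EC 83 A7

U+0046: 1-byte form → 46.
U+1D4D2: 4-byte form → F0 9D 93 92.
U+10B554: 4-byte form → F4 8B 95 94.
U+3EDC: 3-byte form → E3 BB 9C.
U+C0E7: 3-byte form → EC 83 A7.
Concatenated (15 bytes): 46 F0 9D 93 92 F4 8B 95 94 E3 BB 9C EC 83 A7.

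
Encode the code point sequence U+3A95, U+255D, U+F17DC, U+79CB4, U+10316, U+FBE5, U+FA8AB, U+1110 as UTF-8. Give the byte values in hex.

U+3A95: 3-byte form → E3 AA 95.
U+255D: 3-byte form → E2 95 9D.
U+F17DC: 4-byte form → F3 B1 9F 9C.
U+79CB4: 4-byte form → F1 B9 B2 B4.
U+10316: 4-byte form → F0 90 8C 96.
U+FBE5: 3-byte form → EF AF A5.
U+FA8AB: 4-byte form → F3 BA A2 AB.
U+1110: 3-byte form → E1 84 90.
Concatenated (28 bytes): E3 AA 95 E2 95 9D F3 B1 9F 9C F1 B9 B2 B4 F0 90 8C 96 EF AF A5 F3 BA A2 AB E1 84 90.

E3 AA 95 E2 95 9D F3 B1 9F 9C F1 B9 B2 B4 F0 90 8C 96 EF AF A5 F3 BA A2 AB E1 84 90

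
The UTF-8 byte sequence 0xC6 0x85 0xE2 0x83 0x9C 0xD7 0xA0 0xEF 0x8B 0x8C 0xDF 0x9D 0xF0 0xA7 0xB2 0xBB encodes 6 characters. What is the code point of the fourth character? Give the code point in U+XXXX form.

U+F2CC

Offset 0: leading byte 0xC6 = 11000110 → 2-byte char #1 = C6 85.
Offset 2: leading byte 0xE2 = 11100010 → 3-byte char #2 = E2 83 9C.
Offset 5: leading byte 0xD7 = 11010111 → 2-byte char #3 = D7 A0.
Offset 7: leading byte 0xEF = 11101111 → 3-byte char #4 = EF 8B 8C.
Leading byte 0xEF = 11101111 matches 1110xxxx → 3-byte sequence.
Byte 1: 0xEF = 11101111, payload 1111 (4 bits).
Byte 2: 0x8B = 10001011 (10xxxxxx ✓), payload 001011.
Byte 3: 0x8C = 10001100 (10xxxxxx ✓), payload 001100.
Concatenate: 1111001011001100 = 0xF2CC (16 bits → U+F2CC).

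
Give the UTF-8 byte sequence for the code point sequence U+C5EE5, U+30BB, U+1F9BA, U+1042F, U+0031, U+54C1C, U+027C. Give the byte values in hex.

F3 85 BB A5 E3 82 BB F0 9F A6 BA F0 90 90 AF 31 F1 94 B0 9C C9 BC

U+C5EE5: 4-byte form → F3 85 BB A5.
U+30BB: 3-byte form → E3 82 BB.
U+1F9BA: 4-byte form → F0 9F A6 BA.
U+1042F: 4-byte form → F0 90 90 AF.
U+0031: 1-byte form → 31.
U+54C1C: 4-byte form → F1 94 B0 9C.
U+027C: 2-byte form → C9 BC.
Concatenated (22 bytes): F3 85 BB A5 E3 82 BB F0 9F A6 BA F0 90 90 AF 31 F1 94 B0 9C C9 BC.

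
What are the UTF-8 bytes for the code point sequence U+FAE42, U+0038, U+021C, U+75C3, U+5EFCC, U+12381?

F3 BA B9 82 38 C8 9C E7 97 83 F1 9E BF 8C F0 92 8E 81

U+FAE42: 4-byte form → F3 BA B9 82.
U+0038: 1-byte form → 38.
U+021C: 2-byte form → C8 9C.
U+75C3: 3-byte form → E7 97 83.
U+5EFCC: 4-byte form → F1 9E BF 8C.
U+12381: 4-byte form → F0 92 8E 81.
Concatenated (18 bytes): F3 BA B9 82 38 C8 9C E7 97 83 F1 9E BF 8C F0 92 8E 81.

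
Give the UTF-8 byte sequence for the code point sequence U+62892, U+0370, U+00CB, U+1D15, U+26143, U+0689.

F1 A2 A2 92 CD B0 C3 8B E1 B4 95 F0 A6 85 83 DA 89

U+62892: 4-byte form → F1 A2 A2 92.
U+0370: 2-byte form → CD B0.
U+00CB: 2-byte form → C3 8B.
U+1D15: 3-byte form → E1 B4 95.
U+26143: 4-byte form → F0 A6 85 83.
U+0689: 2-byte form → DA 89.
Concatenated (17 bytes): F1 A2 A2 92 CD B0 C3 8B E1 B4 95 F0 A6 85 83 DA 89.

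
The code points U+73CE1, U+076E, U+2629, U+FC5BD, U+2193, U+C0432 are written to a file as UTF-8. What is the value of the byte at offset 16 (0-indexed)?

U+73CE1 → 4-byte form F1 B3 B3 A1 at offsets 0–3.
U+076E → 2-byte form DD AE at offsets 4–5.
U+2629 → 3-byte form E2 98 A9 at offsets 6–8.
U+FC5BD → 4-byte form F3 BC 96 BD at offsets 9–12.
U+2193 → 3-byte form E2 86 93 at offsets 13–15.
U+C0432 → 4-byte form F3 80 90 B2 at offsets 16–19.
Offset 16 falls in char 6's range; it's byte 1 of F3 80 90 B2 = 0xF3.

0xF3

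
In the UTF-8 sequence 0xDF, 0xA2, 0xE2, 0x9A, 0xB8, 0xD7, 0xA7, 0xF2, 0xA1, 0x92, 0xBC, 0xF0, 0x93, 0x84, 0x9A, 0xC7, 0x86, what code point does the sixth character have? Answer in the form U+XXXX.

U+01C6

Offset 0: leading byte 0xDF = 11011111 → 2-byte char #1 = DF A2.
Offset 2: leading byte 0xE2 = 11100010 → 3-byte char #2 = E2 9A B8.
Offset 5: leading byte 0xD7 = 11010111 → 2-byte char #3 = D7 A7.
Offset 7: leading byte 0xF2 = 11110010 → 4-byte char #4 = F2 A1 92 BC.
Offset 11: leading byte 0xF0 = 11110000 → 4-byte char #5 = F0 93 84 9A.
Offset 15: leading byte 0xC7 = 11000111 → 2-byte char #6 = C7 86.
Leading byte 0xC7 = 11000111 matches 110xxxxx → 2-byte sequence.
Byte 1: 0xC7 = 11000111, payload 00111 (5 bits).
Byte 2: 0x86 = 10000110 (10xxxxxx ✓), payload 000110.
Concatenate: 00111000110 = 0x1C6 (11 bits → U+01C6).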